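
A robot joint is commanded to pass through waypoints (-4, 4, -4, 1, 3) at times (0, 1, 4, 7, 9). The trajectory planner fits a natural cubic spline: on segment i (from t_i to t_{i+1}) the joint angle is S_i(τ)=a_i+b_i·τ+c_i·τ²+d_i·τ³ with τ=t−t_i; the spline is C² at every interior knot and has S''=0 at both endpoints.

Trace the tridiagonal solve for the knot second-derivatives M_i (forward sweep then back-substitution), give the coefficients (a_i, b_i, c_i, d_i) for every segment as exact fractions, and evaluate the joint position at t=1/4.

Δ: Δ0=8, Δ1=-8/3, Δ2=5/3, Δ3=1
row 1: diag=8, rhs=-64; c'=3/8, d'=-8
row 2: denom=12−3·3/8=87/8; d'=(26−3·-8)/(87/8)=400/87
row 3: denom=10−3·8/29=266/29; d'=(-4−3·400/87)/(266/29)=-258/133
back: M3=-258/133
back: M2=400/87−8/29·-258/133=2048/399
back: M1=-8−3/8·2048/399=-1320/133
M: M0=0, M1=-1320/133, M2=2048/399, M3=-258/133, M4=0
seg 0: a=-4, c=M0/2=0, d=(M1−M0)/(6·1)=-220/133, b=Δ0−h0·(2M0+M1)/6=1284/133
seg 1: a=4, c=M1/2=-660/133, d=(M2−M1)/(6·3)=3004/3591, b=Δ1−h1·(2M1+M2)/6=624/133
seg 2: a=-4, c=M2/2=1024/399, d=(M3−M2)/(6·3)=-1411/3591, b=Δ2−h2·(2M2+M3)/6=-332/133
seg 3: a=1, c=M3/2=-129/133, d=(M4−M3)/(6·2)=43/266, b=Δ3−h3·(2M3+M4)/6=305/133
t_q=1/4 → seg 0, τ=1/4; S=-4+1284/133·τ+0·τ²+-220/133·τ³=-3431/2128

  seg 0: a=-4 b=1284/133 c=0 d=-220/133
  seg 1: a=4 b=624/133 c=-660/133 d=3004/3591
  seg 2: a=-4 b=-332/133 c=1024/399 d=-1411/3591
  seg 3: a=1 b=305/133 c=-129/133 d=43/266
S(1/4) = -3431/2128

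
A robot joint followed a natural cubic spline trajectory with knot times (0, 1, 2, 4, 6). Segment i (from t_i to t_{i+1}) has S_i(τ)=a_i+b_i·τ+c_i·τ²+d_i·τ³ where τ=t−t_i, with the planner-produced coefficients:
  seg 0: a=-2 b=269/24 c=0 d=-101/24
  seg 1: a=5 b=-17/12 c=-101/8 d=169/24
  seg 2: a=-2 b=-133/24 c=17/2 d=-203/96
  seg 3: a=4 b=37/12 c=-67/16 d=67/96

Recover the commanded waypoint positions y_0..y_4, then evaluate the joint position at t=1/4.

y_0=-2 y_1=5 y_2=-2 y_3=4 y_4=-1
S(1/4) = 377/512

y_0 = S_0(0) = a_0 = -2
y_1 = S_1(0) = a_1 = 5
y_2 = S_2(0) = a_2 = -2
y_3 = S_3(0) = a_3 = 4
y_4 = S_3(2) = -1
t_q=1/4 is in segment 0 (τ=1/4); S_0(τ)=377/512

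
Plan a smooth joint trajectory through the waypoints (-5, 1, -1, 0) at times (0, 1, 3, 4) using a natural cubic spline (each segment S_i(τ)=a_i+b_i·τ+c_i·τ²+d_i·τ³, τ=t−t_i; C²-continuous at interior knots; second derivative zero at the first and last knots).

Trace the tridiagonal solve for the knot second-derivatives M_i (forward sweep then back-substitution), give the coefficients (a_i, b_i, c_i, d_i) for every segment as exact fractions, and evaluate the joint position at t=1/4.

  seg 0: a=-5 b=119/16 c=0 d=-23/16
  seg 1: a=1 b=25/8 c=-69/16 d=9/8
  seg 2: a=-1 b=-5/8 c=39/16 d=-13/16
S(1/4) = -3239/1024

Δ: Δ0=6, Δ1=-1, Δ2=1
row 1: diag=6, rhs=-42; c'=1/3, d'=-7
row 2: denom=6−2·1/3=16/3; d'=(12−2·-7)/(16/3)=39/8
back: M2=39/8
back: M1=-7−1/3·39/8=-69/8
M: M0=0, M1=-69/8, M2=39/8, M3=0
seg 0: a=-5, c=M0/2=0, d=(M1−M0)/(6·1)=-23/16, b=Δ0−h0·(2M0+M1)/6=119/16
seg 1: a=1, c=M1/2=-69/16, d=(M2−M1)/(6·2)=9/8, b=Δ1−h1·(2M1+M2)/6=25/8
seg 2: a=-1, c=M2/2=39/16, d=(M3−M2)/(6·1)=-13/16, b=Δ2−h2·(2M2+M3)/6=-5/8
t_q=1/4 → seg 0, τ=1/4; S=-5+119/16·τ+0·τ²+-23/16·τ³=-3239/1024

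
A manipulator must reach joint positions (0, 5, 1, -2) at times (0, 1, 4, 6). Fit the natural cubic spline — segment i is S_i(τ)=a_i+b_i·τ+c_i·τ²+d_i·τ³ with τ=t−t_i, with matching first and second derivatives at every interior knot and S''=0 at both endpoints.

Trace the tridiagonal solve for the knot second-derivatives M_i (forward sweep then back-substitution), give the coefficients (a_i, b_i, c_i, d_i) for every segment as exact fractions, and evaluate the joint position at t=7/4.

Δ: Δ0=5, Δ1=-4/3, Δ2=-3/2
row 1: diag=8, rhs=-38; c'=3/8, d'=-19/4
row 2: denom=10−3·3/8=71/8; d'=(-1−3·-19/4)/(71/8)=106/71
back: M2=106/71
back: M1=-19/4−3/8·106/71=-377/71
M: M0=0, M1=-377/71, M2=106/71, M3=0
seg 0: a=0, c=M0/2=0, d=(M1−M0)/(6·1)=-377/426, b=Δ0−h0·(2M0+M1)/6=2507/426
seg 1: a=5, c=M1/2=-377/142, d=(M2−M1)/(6·3)=161/426, b=Δ1−h1·(2M1+M2)/6=688/213
seg 2: a=1, c=M2/2=53/71, d=(M3−M2)/(6·2)=-53/426, b=Δ2−h2·(2M2+M3)/6=-1063/426
t_q=7/4 → seg 1, τ=3/4; S=5+688/213·τ+-377/142·τ²+161/426·τ³=55333/9088

  seg 0: a=0 b=2507/426 c=0 d=-377/426
  seg 1: a=5 b=688/213 c=-377/142 d=161/426
  seg 2: a=1 b=-1063/426 c=53/71 d=-53/426
S(7/4) = 55333/9088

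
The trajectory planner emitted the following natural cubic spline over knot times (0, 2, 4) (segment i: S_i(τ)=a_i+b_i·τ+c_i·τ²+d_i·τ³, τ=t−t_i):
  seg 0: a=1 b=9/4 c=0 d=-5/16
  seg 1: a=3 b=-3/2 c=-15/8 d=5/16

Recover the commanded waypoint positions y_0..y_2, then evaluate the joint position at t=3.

y_0=1 y_1=3 y_2=-5
S(3) = -1/16

y_0 = S_0(0) = a_0 = 1
y_1 = S_1(0) = a_1 = 3
y_2 = S_1(2) = -5
t_q=3 is in segment 1 (τ=1); S_1(τ)=-1/16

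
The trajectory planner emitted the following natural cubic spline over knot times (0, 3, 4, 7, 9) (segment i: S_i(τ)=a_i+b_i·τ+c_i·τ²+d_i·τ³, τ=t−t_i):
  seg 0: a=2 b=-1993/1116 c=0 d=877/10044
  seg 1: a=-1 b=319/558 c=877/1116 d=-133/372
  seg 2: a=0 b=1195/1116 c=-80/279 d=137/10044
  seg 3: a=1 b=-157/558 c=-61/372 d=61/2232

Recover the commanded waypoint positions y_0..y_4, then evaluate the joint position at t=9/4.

y_0 = S_0(0) = a_0 = 2
y_1 = S_1(0) = a_1 = -1
y_2 = S_2(0) = a_2 = 0
y_3 = S_3(0) = a_3 = 1
y_4 = S_3(2) = 0
t_q=9/4 is in segment 0 (τ=9/4); S_0(τ)=-8123/7936

y_0=2 y_1=-1 y_2=0 y_3=1 y_4=0
S(9/4) = -8123/7936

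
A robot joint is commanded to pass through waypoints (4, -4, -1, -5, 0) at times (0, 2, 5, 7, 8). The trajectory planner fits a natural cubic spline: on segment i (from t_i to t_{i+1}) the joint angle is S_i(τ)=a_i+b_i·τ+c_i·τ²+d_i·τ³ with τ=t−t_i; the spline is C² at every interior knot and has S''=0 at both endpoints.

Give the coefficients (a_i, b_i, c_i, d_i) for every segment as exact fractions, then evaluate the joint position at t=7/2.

Δ: Δ0=-4, Δ1=1, Δ2=-2, Δ3=5
row 1: diag=10, rhs=30; c'=3/10, d'=3
row 2: denom=10−3·3/10=91/10; d'=(-18−3·3)/(91/10)=-270/91
row 3: denom=6−2·20/91=506/91; d'=(42−2·-270/91)/(506/91)=2181/253
back: M3=2181/253
back: M2=-270/91−20/91·2181/253=-1230/253
back: M1=3−3/10·-1230/253=1128/253
M: M0=0, M1=1128/253, M2=-1230/253, M3=2181/253, M4=0
seg 0: a=4, c=M0/2=0, d=(M1−M0)/(6·2)=94/253, b=Δ0−h0·(2M0+M1)/6=-1388/253
seg 1: a=-4, c=M1/2=564/253, d=(M2−M1)/(6·3)=-131/253, b=Δ1−h1·(2M1+M2)/6=-260/253
seg 2: a=-1, c=M2/2=-615/253, d=(M3−M2)/(6·2)=1137/1012, b=Δ2−h2·(2M2+M3)/6=-413/253
seg 3: a=-5, c=M3/2=2181/506, d=(M4−M3)/(6·1)=-727/506, b=Δ3−h3·(2M3+M4)/6=538/253
t_q=7/2 → seg 1, τ=3/2; S=-4+-260/253·τ+564/253·τ²+-131/253·τ³=-4601/2024

  seg 0: a=4 b=-1388/253 c=0 d=94/253
  seg 1: a=-4 b=-260/253 c=564/253 d=-131/253
  seg 2: a=-1 b=-413/253 c=-615/253 d=1137/1012
  seg 3: a=-5 b=538/253 c=2181/506 d=-727/506
S(7/2) = -4601/2024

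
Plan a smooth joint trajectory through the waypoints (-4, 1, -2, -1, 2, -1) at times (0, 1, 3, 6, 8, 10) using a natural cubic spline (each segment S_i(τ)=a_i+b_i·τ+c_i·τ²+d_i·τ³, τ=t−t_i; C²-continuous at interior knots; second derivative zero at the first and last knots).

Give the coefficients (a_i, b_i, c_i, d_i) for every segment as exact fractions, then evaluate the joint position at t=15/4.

Δ: Δ0=5, Δ1=-3/2, Δ2=1/3, Δ3=3/2, Δ4=-3/2
row 1: diag=6, rhs=-39; c'=1/3, d'=-13/2
row 2: denom=10−2·1/3=28/3; d'=(11−2·-13/2)/(28/3)=18/7
row 3: denom=10−3·9/28=253/28; d'=(7−3·18/7)/(253/28)=-20/253
row 4: denom=8−2·56/253=1912/253; d'=(-18−2·-20/253)/(1912/253)=-2257/956
back: M4=-2257/956
back: M3=-20/253−56/253·-2257/956=106/239
back: M2=18/7−9/28·106/239=1161/478
back: M1=-13/2−1/3·1161/478=-1747/239
M: M0=0, M1=-1747/239, M2=1161/478, M3=106/239, M4=-2257/956, M5=0
seg 0: a=-4, c=M0/2=0, d=(M1−M0)/(6·1)=-1747/1434, b=Δ0−h0·(2M0+M1)/6=8917/1434
seg 1: a=1, c=M1/2=-1747/478, d=(M2−M1)/(6·2)=4655/5736, b=Δ1−h1·(2M1+M2)/6=1838/717
seg 2: a=-2, c=M2/2=1161/956, d=(M3−M2)/(6·3)=-949/8604, b=Δ2−h2·(2M2+M3)/6=-3323/1434
seg 3: a=-1, c=M3/2=53/239, d=(M4−M3)/(6·2)=-2681/11472, b=Δ3−h3·(2M3+M4)/6=5711/2868
seg 4: a=2, c=M4/2=-2257/1912, d=(M5−M4)/(6·2)=2257/11472, b=Δ4−h4·(2M4+M5)/6=53/717
t_q=15/4 → seg 2, τ=3/4; S=-2+-3323/1434·τ+1161/956·τ²+-949/8604·τ³=-189755/61184

  seg 0: a=-4 b=8917/1434 c=0 d=-1747/1434
  seg 1: a=1 b=1838/717 c=-1747/478 d=4655/5736
  seg 2: a=-2 b=-3323/1434 c=1161/956 d=-949/8604
  seg 3: a=-1 b=5711/2868 c=53/239 d=-2681/11472
  seg 4: a=2 b=53/717 c=-2257/1912 d=2257/11472
S(15/4) = -189755/61184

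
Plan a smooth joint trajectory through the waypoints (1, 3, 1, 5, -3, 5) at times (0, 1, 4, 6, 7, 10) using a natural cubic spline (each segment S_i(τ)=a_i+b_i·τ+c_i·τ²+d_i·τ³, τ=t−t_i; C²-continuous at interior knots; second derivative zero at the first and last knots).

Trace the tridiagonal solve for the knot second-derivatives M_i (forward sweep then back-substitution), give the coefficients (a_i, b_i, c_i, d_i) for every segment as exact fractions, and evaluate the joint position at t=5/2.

  seg 0: a=1 b=2750/1027 c=0 d=-696/1027
  seg 1: a=3 b=662/1027 c=-2088/1027 d=14752/27729
  seg 2: a=1 b=222/79 c=8488/3081 d=-4868/3081
  seg 3: a=5 b=-15806/3081 c=-20720/3081 d=11878/3081
  seg 4: a=-3 b=-7204/1027 c=14914/3081 d=-14914/27729
S(5/2) = 1220/1027

Δ: Δ0=2, Δ1=-2/3, Δ2=2, Δ3=-8, Δ4=8/3
row 1: diag=8, rhs=-16; c'=3/8, d'=-2
row 2: denom=10−3·3/8=71/8; d'=(16−3·-2)/(71/8)=176/71
row 3: denom=6−2·16/71=394/71; d'=(-60−2·176/71)/(394/71)=-2306/197
row 4: denom=8−1·71/394=3081/394; d'=(64−1·-2306/197)/(3081/394)=29828/3081
back: M4=29828/3081
back: M3=-2306/197−71/394·29828/3081=-41440/3081
back: M2=176/71−16/71·-41440/3081=16976/3081
back: M1=-2−3/8·16976/3081=-4176/1027
M: M0=0, M1=-4176/1027, M2=16976/3081, M3=-41440/3081, M4=29828/3081, M5=0
seg 0: a=1, c=M0/2=0, d=(M1−M0)/(6·1)=-696/1027, b=Δ0−h0·(2M0+M1)/6=2750/1027
seg 1: a=3, c=M1/2=-2088/1027, d=(M2−M1)/(6·3)=14752/27729, b=Δ1−h1·(2M1+M2)/6=662/1027
seg 2: a=1, c=M2/2=8488/3081, d=(M3−M2)/(6·2)=-4868/3081, b=Δ2−h2·(2M2+M3)/6=222/79
seg 3: a=5, c=M3/2=-20720/3081, d=(M4−M3)/(6·1)=11878/3081, b=Δ3−h3·(2M3+M4)/6=-15806/3081
seg 4: a=-3, c=M4/2=14914/3081, d=(M5−M4)/(6·3)=-14914/27729, b=Δ4−h4·(2M4+M5)/6=-7204/1027
t_q=5/2 → seg 1, τ=3/2; S=3+662/1027·τ+-2088/1027·τ²+14752/27729·τ³=1220/1027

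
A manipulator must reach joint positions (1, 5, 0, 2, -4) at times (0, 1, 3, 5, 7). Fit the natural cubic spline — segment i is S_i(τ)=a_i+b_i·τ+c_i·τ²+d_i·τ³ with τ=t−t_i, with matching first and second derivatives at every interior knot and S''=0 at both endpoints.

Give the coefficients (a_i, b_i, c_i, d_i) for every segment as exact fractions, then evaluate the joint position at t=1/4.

  seg 0: a=1 b=887/164 c=0 d=-231/164
  seg 1: a=5 b=97/82 c=-693/164 d=391/328
  seg 2: a=0 b=-58/41 c=120/41 d=-141/164
  seg 3: a=2 b=-1/41 c=-183/82 d=61/164
S(1/4) = 24457/10496

Δ: Δ0=4, Δ1=-5/2, Δ2=1, Δ3=-3
row 1: diag=6, rhs=-39; c'=1/3, d'=-13/2
row 2: denom=8−2·1/3=22/3; d'=(21−2·-13/2)/(22/3)=51/11
row 3: denom=8−2·3/11=82/11; d'=(-24−2·51/11)/(82/11)=-183/41
back: M3=-183/41
back: M2=51/11−3/11·-183/41=240/41
back: M1=-13/2−1/3·240/41=-693/82
M: M0=0, M1=-693/82, M2=240/41, M3=-183/41, M4=0
seg 0: a=1, c=M0/2=0, d=(M1−M0)/(6·1)=-231/164, b=Δ0−h0·(2M0+M1)/6=887/164
seg 1: a=5, c=M1/2=-693/164, d=(M2−M1)/(6·2)=391/328, b=Δ1−h1·(2M1+M2)/6=97/82
seg 2: a=0, c=M2/2=120/41, d=(M3−M2)/(6·2)=-141/164, b=Δ2−h2·(2M2+M3)/6=-58/41
seg 3: a=2, c=M3/2=-183/82, d=(M4−M3)/(6·2)=61/164, b=Δ3−h3·(2M3+M4)/6=-1/41
t_q=1/4 → seg 0, τ=1/4; S=1+887/164·τ+0·τ²+-231/164·τ³=24457/10496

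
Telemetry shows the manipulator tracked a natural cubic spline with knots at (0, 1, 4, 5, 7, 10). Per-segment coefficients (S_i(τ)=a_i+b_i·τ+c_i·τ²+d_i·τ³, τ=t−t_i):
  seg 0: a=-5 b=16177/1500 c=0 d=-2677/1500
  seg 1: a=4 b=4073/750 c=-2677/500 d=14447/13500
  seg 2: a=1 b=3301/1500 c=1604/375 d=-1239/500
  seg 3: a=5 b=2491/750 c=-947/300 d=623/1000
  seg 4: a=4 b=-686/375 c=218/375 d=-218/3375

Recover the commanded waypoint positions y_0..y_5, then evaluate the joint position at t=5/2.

y_0 = S_0(0) = a_0 = -5
y_1 = S_1(0) = a_1 = 4
y_2 = S_2(0) = a_2 = 1
y_3 = S_3(0) = a_3 = 5
y_4 = S_4(0) = a_4 = 4
y_5 = S_4(3) = 2
t_q=5/2 is in segment 1 (τ=3/2); S_1(τ)=2969/800

y_0=-5 y_1=4 y_2=1 y_3=5 y_4=4 y_5=2
S(5/2) = 2969/800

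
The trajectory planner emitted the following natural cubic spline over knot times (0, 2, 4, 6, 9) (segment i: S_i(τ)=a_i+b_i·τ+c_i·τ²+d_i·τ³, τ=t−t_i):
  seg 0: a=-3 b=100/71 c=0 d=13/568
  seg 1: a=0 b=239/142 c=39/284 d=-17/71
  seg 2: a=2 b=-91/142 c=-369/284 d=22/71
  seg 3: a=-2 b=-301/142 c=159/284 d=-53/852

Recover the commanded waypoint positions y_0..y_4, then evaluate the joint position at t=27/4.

y_0=-3 y_1=0 y_2=2 y_3=-2 y_4=-5
S(27/4) = -60001/18176

y_0 = S_0(0) = a_0 = -3
y_1 = S_1(0) = a_1 = 0
y_2 = S_2(0) = a_2 = 2
y_3 = S_3(0) = a_3 = -2
y_4 = S_3(3) = -5
t_q=27/4 is in segment 3 (τ=3/4); S_3(τ)=-60001/18176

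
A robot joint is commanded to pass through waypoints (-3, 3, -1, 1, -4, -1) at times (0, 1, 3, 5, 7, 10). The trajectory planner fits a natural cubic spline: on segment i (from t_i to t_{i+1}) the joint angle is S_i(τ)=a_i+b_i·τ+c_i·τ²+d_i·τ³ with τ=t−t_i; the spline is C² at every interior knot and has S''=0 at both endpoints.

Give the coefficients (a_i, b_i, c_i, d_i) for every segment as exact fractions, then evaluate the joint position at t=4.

  seg 0: a=-3 b=1487/194 c=0 d=-323/194
  seg 1: a=3 b=259/97 c=-969/194 d=129/97
  seg 2: a=-1 b=-131/97 c=579/194 d=-351/388
  seg 3: a=1 b=-26/97 c=-237/97 d=515/776
  seg 4: a=-4 b=-403/194 c=597/388 d=-199/1164
S(4) = -105/388

Δ: Δ0=6, Δ1=-2, Δ2=1, Δ3=-5/2, Δ4=1
row 1: diag=6, rhs=-48; c'=1/3, d'=-8
row 2: denom=8−2·1/3=22/3; d'=(18−2·-8)/(22/3)=51/11
row 3: denom=8−2·3/11=82/11; d'=(-21−2·51/11)/(82/11)=-333/82
row 4: denom=10−2·11/41=388/41; d'=(21−2·-333/82)/(388/41)=597/194
back: M4=597/194
back: M3=-333/82−11/41·597/194=-474/97
back: M2=51/11−3/11·-474/97=579/97
back: M1=-8−1/3·579/97=-969/97
M: M0=0, M1=-969/97, M2=579/97, M3=-474/97, M4=597/194, M5=0
seg 0: a=-3, c=M0/2=0, d=(M1−M0)/(6·1)=-323/194, b=Δ0−h0·(2M0+M1)/6=1487/194
seg 1: a=3, c=M1/2=-969/194, d=(M2−M1)/(6·2)=129/97, b=Δ1−h1·(2M1+M2)/6=259/97
seg 2: a=-1, c=M2/2=579/194, d=(M3−M2)/(6·2)=-351/388, b=Δ2−h2·(2M2+M3)/6=-131/97
seg 3: a=1, c=M3/2=-237/97, d=(M4−M3)/(6·2)=515/776, b=Δ3−h3·(2M3+M4)/6=-26/97
seg 4: a=-4, c=M4/2=597/388, d=(M5−M4)/(6·3)=-199/1164, b=Δ4−h4·(2M4+M5)/6=-403/194
t_q=4 → seg 2, τ=1; S=-1+-131/97·τ+579/194·τ²+-351/388·τ³=-105/388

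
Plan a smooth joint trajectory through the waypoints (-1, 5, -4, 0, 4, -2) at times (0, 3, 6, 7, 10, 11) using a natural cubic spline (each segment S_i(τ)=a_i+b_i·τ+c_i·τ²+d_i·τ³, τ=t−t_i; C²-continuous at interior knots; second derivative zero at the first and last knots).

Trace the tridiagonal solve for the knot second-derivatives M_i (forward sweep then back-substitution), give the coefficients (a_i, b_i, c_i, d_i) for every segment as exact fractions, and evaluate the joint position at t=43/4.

Δ: Δ0=2, Δ1=-3, Δ2=4, Δ3=4/3, Δ4=-6
row 1: diag=12, rhs=-30; c'=1/4, d'=-5/2
row 2: denom=8−3·1/4=29/4; d'=(42−3·-5/2)/(29/4)=198/29
row 3: denom=8−1·4/29=228/29; d'=(-16−1·198/29)/(228/29)=-331/114
row 4: denom=8−3·29/76=521/76; d'=(-44−3·-331/114)/(521/76)=-2682/521
back: M4=-2682/521
back: M3=-331/114−29/76·-2682/521=-1468/1563
back: M2=198/29−4/29·-1468/1563=10874/1563
back: M1=-5/2−1/4·10874/1563=-6626/1563
M: M0=0, M1=-6626/1563, M2=10874/1563, M3=-1468/1563, M4=-2682/521, M5=0
seg 0: a=-1, c=M0/2=0, d=(M1−M0)/(6·3)=-3313/14067, b=Δ0−h0·(2M0+M1)/6=6439/1563
seg 1: a=5, c=M1/2=-3313/1563, d=(M2−M1)/(6·3)=8750/14067, b=Δ1−h1·(2M1+M2)/6=-3500/1563
seg 2: a=-4, c=M2/2=5437/1563, d=(M3−M2)/(6·1)=-2057/1563, b=Δ2−h2·(2M2+M3)/6=2872/1563
seg 3: a=0, c=M3/2=-734/1563, d=(M4−M3)/(6·3)=-3289/14067, b=Δ3−h3·(2M3+M4)/6=2525/521
seg 4: a=4, c=M4/2=-1341/521, d=(M5−M4)/(6·1)=447/521, b=Δ4−h4·(2M4+M5)/6=-2232/521
t_q=43/4 → seg 4, τ=3/4; S=4+-2232/521·τ+-1341/521·τ²+447/521·τ³=-9967/33344

  seg 0: a=-1 b=6439/1563 c=0 d=-3313/14067
  seg 1: a=5 b=-3500/1563 c=-3313/1563 d=8750/14067
  seg 2: a=-4 b=2872/1563 c=5437/1563 d=-2057/1563
  seg 3: a=0 b=2525/521 c=-734/1563 d=-3289/14067
  seg 4: a=4 b=-2232/521 c=-1341/521 d=447/521
S(43/4) = -9967/33344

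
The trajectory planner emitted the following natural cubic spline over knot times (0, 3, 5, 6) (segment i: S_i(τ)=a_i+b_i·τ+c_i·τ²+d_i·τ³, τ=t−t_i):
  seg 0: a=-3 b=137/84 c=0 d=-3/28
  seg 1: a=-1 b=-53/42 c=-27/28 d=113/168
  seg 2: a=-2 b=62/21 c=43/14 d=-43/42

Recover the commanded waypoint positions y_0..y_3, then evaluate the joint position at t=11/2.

y_0 = S_0(0) = a_0 = -3
y_1 = S_1(0) = a_1 = -1
y_2 = S_2(0) = a_2 = -2
y_3 = S_2(1) = 3
t_q=11/2 is in segment 2 (τ=1/2); S_2(τ)=13/112

y_0=-3 y_1=-1 y_2=-2 y_3=3
S(11/2) = 13/112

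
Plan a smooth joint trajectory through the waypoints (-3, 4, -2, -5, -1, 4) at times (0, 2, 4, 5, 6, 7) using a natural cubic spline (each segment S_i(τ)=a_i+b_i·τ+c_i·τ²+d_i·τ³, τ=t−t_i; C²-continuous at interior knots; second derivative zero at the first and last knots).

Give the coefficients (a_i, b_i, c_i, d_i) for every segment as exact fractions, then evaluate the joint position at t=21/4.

  seg 0: a=-3 b=802/157 c=0 d=-505/1256
  seg 1: a=4 b=89/314 c=-1515/628 d=121/314
  seg 2: a=-2 b=-1489/314 c=-63/628 d=1157/628
  seg 3: a=-5 b=367/628 c=852/157 d=-1263/628
  seg 4: a=-1 b=1697/314 c=-381/628 d=127/628
S(21/4) = -182719/40192

Δ: Δ0=7/2, Δ1=-3, Δ2=-3, Δ3=4, Δ4=5
row 1: diag=8, rhs=-39; c'=1/4, d'=-39/8
row 2: denom=6−2·1/4=11/2; d'=(0−2·-39/8)/(11/2)=39/22
row 3: denom=4−1·2/11=42/11; d'=(42−1·39/22)/(42/11)=295/28
row 4: denom=4−1·11/42=157/42; d'=(6−1·295/28)/(157/42)=-381/314
back: M4=-381/314
back: M3=295/28−11/42·-381/314=1704/157
back: M2=39/22−2/11·1704/157=-63/314
back: M1=-39/8−1/4·-63/314=-1515/314
M: M0=0, M1=-1515/314, M2=-63/314, M3=1704/157, M4=-381/314, M5=0
seg 0: a=-3, c=M0/2=0, d=(M1−M0)/(6·2)=-505/1256, b=Δ0−h0·(2M0+M1)/6=802/157
seg 1: a=4, c=M1/2=-1515/628, d=(M2−M1)/(6·2)=121/314, b=Δ1−h1·(2M1+M2)/6=89/314
seg 2: a=-2, c=M2/2=-63/628, d=(M3−M2)/(6·1)=1157/628, b=Δ2−h2·(2M2+M3)/6=-1489/314
seg 3: a=-5, c=M3/2=852/157, d=(M4−M3)/(6·1)=-1263/628, b=Δ3−h3·(2M3+M4)/6=367/628
seg 4: a=-1, c=M4/2=-381/628, d=(M5−M4)/(6·1)=127/628, b=Δ4−h4·(2M4+M5)/6=1697/314
t_q=21/4 → seg 3, τ=1/4; S=-5+367/628·τ+852/157·τ²+-1263/628·τ³=-182719/40192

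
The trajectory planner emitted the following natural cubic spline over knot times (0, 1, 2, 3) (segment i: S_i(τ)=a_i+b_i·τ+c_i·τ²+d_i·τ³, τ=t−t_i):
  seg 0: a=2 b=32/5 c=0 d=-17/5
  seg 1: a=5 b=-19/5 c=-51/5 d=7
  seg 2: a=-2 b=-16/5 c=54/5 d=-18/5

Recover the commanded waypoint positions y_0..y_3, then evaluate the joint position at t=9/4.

y_0 = S_0(0) = a_0 = 2
y_1 = S_1(0) = a_1 = 5
y_2 = S_2(0) = a_2 = -2
y_3 = S_2(1) = 2
t_q=9/4 is in segment 2 (τ=1/4); S_2(τ)=-349/160

y_0=2 y_1=5 y_2=-2 y_3=2
S(9/4) = -349/160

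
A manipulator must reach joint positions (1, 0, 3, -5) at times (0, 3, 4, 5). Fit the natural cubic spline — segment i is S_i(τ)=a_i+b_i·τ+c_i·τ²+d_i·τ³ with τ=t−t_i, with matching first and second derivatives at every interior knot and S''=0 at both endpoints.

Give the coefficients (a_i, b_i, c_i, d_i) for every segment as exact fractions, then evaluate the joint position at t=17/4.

  seg 0: a=1 b=-250/93 c=0 d=73/279
  seg 1: a=0 b=407/93 c=73/31 d=-347/93
  seg 2: a=3 b=-196/93 c=-274/31 d=274/93
S(17/4) = 1951/992

Δ: Δ0=-1/3, Δ1=3, Δ2=-8
row 1: diag=8, rhs=20; c'=1/8, d'=5/2
row 2: denom=4−1·1/8=31/8; d'=(-66−1·5/2)/(31/8)=-548/31
back: M2=-548/31
back: M1=5/2−1/8·-548/31=146/31
M: M0=0, M1=146/31, M2=-548/31, M3=0
seg 0: a=1, c=M0/2=0, d=(M1−M0)/(6·3)=73/279, b=Δ0−h0·(2M0+M1)/6=-250/93
seg 1: a=0, c=M1/2=73/31, d=(M2−M1)/(6·1)=-347/93, b=Δ1−h1·(2M1+M2)/6=407/93
seg 2: a=3, c=M2/2=-274/31, d=(M3−M2)/(6·1)=274/93, b=Δ2−h2·(2M2+M3)/6=-196/93
t_q=17/4 → seg 2, τ=1/4; S=3+-196/93·τ+-274/31·τ²+274/93·τ³=1951/992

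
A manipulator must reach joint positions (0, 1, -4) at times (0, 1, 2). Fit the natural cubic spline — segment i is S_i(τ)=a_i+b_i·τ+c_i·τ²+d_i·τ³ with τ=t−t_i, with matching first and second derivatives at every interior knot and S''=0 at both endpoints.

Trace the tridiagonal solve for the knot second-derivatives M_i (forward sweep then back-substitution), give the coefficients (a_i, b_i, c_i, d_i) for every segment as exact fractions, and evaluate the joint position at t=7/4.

  seg 0: a=0 b=5/2 c=0 d=-3/2
  seg 1: a=1 b=-2 c=-9/2 d=3/2
S(7/4) = -307/128

Δ: Δ0=1, Δ1=-5
row 1: diag=4, rhs=-36; c'=1/4, d'=-9
back: M1=-9
M: M0=0, M1=-9, M2=0
seg 0: a=0, c=M0/2=0, d=(M1−M0)/(6·1)=-3/2, b=Δ0−h0·(2M0+M1)/6=5/2
seg 1: a=1, c=M1/2=-9/2, d=(M2−M1)/(6·1)=3/2, b=Δ1−h1·(2M1+M2)/6=-2
t_q=7/4 → seg 1, τ=3/4; S=1+-2·τ+-9/2·τ²+3/2·τ³=-307/128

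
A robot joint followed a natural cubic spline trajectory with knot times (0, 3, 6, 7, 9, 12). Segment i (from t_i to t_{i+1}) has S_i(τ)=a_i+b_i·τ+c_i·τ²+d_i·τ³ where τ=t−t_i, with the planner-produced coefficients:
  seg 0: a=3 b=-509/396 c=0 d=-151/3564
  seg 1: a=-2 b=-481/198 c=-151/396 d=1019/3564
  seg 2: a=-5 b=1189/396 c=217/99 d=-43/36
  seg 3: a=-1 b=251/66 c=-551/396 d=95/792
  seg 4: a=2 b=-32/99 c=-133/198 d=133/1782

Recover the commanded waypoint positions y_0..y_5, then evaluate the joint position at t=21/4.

y_0 = S_0(0) = a_0 = 3
y_1 = S_1(0) = a_1 = -2
y_2 = S_2(0) = a_2 = -5
y_3 = S_3(0) = a_3 = -1
y_4 = S_4(0) = a_4 = 2
y_5 = S_4(3) = -3
t_q=21/4 is in segment 1 (τ=9/4); S_1(τ)=-17289/2816

y_0=3 y_1=-2 y_2=-5 y_3=-1 y_4=2 y_5=-3
S(21/4) = -17289/2816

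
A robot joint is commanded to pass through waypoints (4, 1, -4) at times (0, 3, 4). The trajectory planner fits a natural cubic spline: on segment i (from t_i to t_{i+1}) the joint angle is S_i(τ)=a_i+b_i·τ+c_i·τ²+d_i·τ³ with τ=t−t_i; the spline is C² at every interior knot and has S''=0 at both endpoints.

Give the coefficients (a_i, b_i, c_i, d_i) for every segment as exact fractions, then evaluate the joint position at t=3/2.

  seg 0: a=4 b=1/2 c=0 d=-1/6
  seg 1: a=1 b=-4 c=-3/2 d=1/2
S(3/2) = 67/16

Δ: Δ0=-1, Δ1=-5
row 1: diag=8, rhs=-24; c'=1/8, d'=-3
back: M1=-3
M: M0=0, M1=-3, M2=0
seg 0: a=4, c=M0/2=0, d=(M1−M0)/(6·3)=-1/6, b=Δ0−h0·(2M0+M1)/6=1/2
seg 1: a=1, c=M1/2=-3/2, d=(M2−M1)/(6·1)=1/2, b=Δ1−h1·(2M1+M2)/6=-4
t_q=3/2 → seg 0, τ=3/2; S=4+1/2·τ+0·τ²+-1/6·τ³=67/16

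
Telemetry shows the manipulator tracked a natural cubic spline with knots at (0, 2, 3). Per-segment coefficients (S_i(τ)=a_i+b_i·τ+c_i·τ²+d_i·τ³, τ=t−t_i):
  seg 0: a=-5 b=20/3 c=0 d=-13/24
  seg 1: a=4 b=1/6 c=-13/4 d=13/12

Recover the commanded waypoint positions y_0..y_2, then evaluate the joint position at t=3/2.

y_0=-5 y_1=4 y_2=2
S(3/2) = 203/64

y_0 = S_0(0) = a_0 = -5
y_1 = S_1(0) = a_1 = 4
y_2 = S_1(1) = 2
t_q=3/2 is in segment 0 (τ=3/2); S_0(τ)=203/64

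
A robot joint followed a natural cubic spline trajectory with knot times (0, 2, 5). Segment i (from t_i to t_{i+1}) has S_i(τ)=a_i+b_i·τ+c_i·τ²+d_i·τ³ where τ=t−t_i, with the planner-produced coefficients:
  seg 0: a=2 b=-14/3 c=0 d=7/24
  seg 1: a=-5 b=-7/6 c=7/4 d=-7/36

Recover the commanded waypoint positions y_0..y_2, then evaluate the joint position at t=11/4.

y_0=2 y_1=-5 y_2=2
S(11/4) = -1273/256

y_0 = S_0(0) = a_0 = 2
y_1 = S_1(0) = a_1 = -5
y_2 = S_1(3) = 2
t_q=11/4 is in segment 1 (τ=3/4); S_1(τ)=-1273/256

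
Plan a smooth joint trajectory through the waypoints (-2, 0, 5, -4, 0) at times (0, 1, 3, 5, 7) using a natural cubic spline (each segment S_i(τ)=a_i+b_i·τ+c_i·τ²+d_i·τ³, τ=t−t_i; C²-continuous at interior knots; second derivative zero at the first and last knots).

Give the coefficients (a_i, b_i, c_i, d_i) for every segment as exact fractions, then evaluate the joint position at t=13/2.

Δ: Δ0=2, Δ1=5/2, Δ2=-9/2, Δ3=2
row 1: diag=6, rhs=3; c'=1/3, d'=1/2
row 2: denom=8−2·1/3=22/3; d'=(-42−2·1/2)/(22/3)=-129/22
row 3: denom=8−2·3/11=82/11; d'=(39−2·-129/22)/(82/11)=279/41
back: M3=279/41
back: M2=-129/22−3/11·279/41=-633/82
back: M1=1/2−1/3·-633/82=126/41
M: M0=0, M1=126/41, M2=-633/82, M3=279/41, M4=0
seg 0: a=-2, c=M0/2=0, d=(M1−M0)/(6·1)=21/41, b=Δ0−h0·(2M0+M1)/6=61/41
seg 1: a=0, c=M1/2=63/41, d=(M2−M1)/(6·2)=-295/328, b=Δ1−h1·(2M1+M2)/6=124/41
seg 2: a=5, c=M2/2=-633/164, d=(M3−M2)/(6·2)=397/328, b=Δ2−h2·(2M2+M3)/6=-133/82
seg 3: a=-4, c=M3/2=279/82, d=(M4−M3)/(6·2)=-93/164, b=Δ3−h3·(2M3+M4)/6=-104/41
t_q=13/2 → seg 3, τ=3/2; S=-4+-104/41·τ+279/82·τ²+-93/164·τ³=-2707/1312

  seg 0: a=-2 b=61/41 c=0 d=21/41
  seg 1: a=0 b=124/41 c=63/41 d=-295/328
  seg 2: a=5 b=-133/82 c=-633/164 d=397/328
  seg 3: a=-4 b=-104/41 c=279/82 d=-93/164
S(13/2) = -2707/1312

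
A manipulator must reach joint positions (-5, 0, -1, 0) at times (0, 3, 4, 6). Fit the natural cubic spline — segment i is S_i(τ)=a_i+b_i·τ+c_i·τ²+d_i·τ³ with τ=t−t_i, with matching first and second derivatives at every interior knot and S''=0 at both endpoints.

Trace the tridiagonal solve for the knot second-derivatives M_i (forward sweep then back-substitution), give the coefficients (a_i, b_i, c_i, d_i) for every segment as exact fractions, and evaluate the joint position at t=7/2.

  seg 0: a=-5 b=785/282 c=0 d=-35/282
  seg 1: a=0 b=-80/141 c=-105/94 d=193/282
  seg 2: a=-1 b=-211/282 c=44/47 d=-22/141
S(7/2) = -359/752

Δ: Δ0=5/3, Δ1=-1, Δ2=1/2
row 1: diag=8, rhs=-16; c'=1/8, d'=-2
row 2: denom=6−1·1/8=47/8; d'=(9−1·-2)/(47/8)=88/47
back: M2=88/47
back: M1=-2−1/8·88/47=-105/47
M: M0=0, M1=-105/47, M2=88/47, M3=0
seg 0: a=-5, c=M0/2=0, d=(M1−M0)/(6·3)=-35/282, b=Δ0−h0·(2M0+M1)/6=785/282
seg 1: a=0, c=M1/2=-105/94, d=(M2−M1)/(6·1)=193/282, b=Δ1−h1·(2M1+M2)/6=-80/141
seg 2: a=-1, c=M2/2=44/47, d=(M3−M2)/(6·2)=-22/141, b=Δ2−h2·(2M2+M3)/6=-211/282
t_q=7/2 → seg 1, τ=1/2; S=0+-80/141·τ+-105/94·τ²+193/282·τ³=-359/752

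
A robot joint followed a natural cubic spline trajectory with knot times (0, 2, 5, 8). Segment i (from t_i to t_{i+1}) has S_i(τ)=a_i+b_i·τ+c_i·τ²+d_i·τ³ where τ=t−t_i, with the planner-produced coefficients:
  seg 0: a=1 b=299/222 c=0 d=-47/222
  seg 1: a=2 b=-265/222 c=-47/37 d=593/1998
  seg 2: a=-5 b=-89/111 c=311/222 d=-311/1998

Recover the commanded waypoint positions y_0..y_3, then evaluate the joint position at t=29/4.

y_0 = S_0(0) = a_0 = 1
y_1 = S_1(0) = a_1 = 2
y_2 = S_2(0) = a_2 = -5
y_3 = S_2(3) = 1
t_q=29/4 is in segment 2 (τ=9/4); S_2(τ)=-7033/4736

y_0=1 y_1=2 y_2=-5 y_3=1
S(29/4) = -7033/4736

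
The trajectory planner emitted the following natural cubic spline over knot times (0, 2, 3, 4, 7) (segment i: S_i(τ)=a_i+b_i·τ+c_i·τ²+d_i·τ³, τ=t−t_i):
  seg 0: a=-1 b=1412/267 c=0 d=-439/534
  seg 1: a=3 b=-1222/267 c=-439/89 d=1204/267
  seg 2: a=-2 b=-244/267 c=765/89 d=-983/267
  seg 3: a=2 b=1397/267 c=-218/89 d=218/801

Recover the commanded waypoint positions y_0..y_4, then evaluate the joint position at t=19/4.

y_0 = S_0(0) = a_0 = -1
y_1 = S_1(0) = a_1 = 3
y_2 = S_2(0) = a_2 = -2
y_3 = S_3(0) = a_3 = 2
y_4 = S_3(3) = 3
t_q=19/4 is in segment 3 (τ=3/4); S_3(τ)=13275/2848

y_0=-1 y_1=3 y_2=-2 y_3=2 y_4=3
S(19/4) = 13275/2848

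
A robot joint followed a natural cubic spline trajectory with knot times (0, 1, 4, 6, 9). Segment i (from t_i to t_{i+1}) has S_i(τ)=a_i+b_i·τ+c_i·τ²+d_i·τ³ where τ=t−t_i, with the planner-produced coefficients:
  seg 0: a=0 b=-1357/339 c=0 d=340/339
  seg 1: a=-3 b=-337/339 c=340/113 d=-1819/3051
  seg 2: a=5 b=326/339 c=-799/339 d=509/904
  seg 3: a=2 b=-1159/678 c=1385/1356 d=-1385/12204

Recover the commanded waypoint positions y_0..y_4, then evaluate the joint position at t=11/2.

y_0 = S_0(0) = a_0 = 0
y_1 = S_1(0) = a_1 = -3
y_2 = S_2(0) = a_2 = 5
y_3 = S_3(0) = a_3 = 2
y_4 = S_3(3) = 3
t_q=11/2 is in segment 2 (τ=3/2); S_2(τ)=21983/7232

y_0=0 y_1=-3 y_2=5 y_3=2 y_4=3
S(11/2) = 21983/7232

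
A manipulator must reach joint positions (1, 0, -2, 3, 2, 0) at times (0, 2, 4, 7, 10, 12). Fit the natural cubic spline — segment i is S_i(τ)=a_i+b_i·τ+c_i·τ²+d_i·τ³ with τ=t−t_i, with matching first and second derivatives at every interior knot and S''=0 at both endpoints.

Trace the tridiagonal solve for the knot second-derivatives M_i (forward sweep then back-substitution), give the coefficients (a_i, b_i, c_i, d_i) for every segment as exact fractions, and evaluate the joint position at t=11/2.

  seg 0: a=1 b=-719/3858 c=0 d=-605/7716
  seg 1: a=0 b=-4349/3858 c=-605/1286 d=4121/15432
  seg 2: a=-2 b=377/1929 c=2911/2572 d=-4949/23148
  seg 3: a=3 b=9365/7716 c=-1019/1286 d=2135/23148
  seg 4: a=2 b=-2026/1929 c=97/2572 d=-97/15432
S(11/2) = 2431/20576

Δ: Δ0=-1/2, Δ1=-1, Δ2=5/3, Δ3=-1/3, Δ4=-1
row 1: diag=8, rhs=-3; c'=1/4, d'=-3/8
row 2: denom=10−2·1/4=19/2; d'=(16−2·-3/8)/(19/2)=67/38
row 3: denom=12−3·6/19=210/19; d'=(-12−3·67/38)/(210/19)=-219/140
row 4: denom=10−3·19/70=643/70; d'=(-4−3·-219/140)/(643/70)=97/1286
back: M4=97/1286
back: M3=-219/140−19/70·97/1286=-1019/643
back: M2=67/38−6/19·-1019/643=2911/1286
back: M1=-3/8−1/4·2911/1286=-605/643
M: M0=0, M1=-605/643, M2=2911/1286, M3=-1019/643, M4=97/1286, M5=0
seg 0: a=1, c=M0/2=0, d=(M1−M0)/(6·2)=-605/7716, b=Δ0−h0·(2M0+M1)/6=-719/3858
seg 1: a=0, c=M1/2=-605/1286, d=(M2−M1)/(6·2)=4121/15432, b=Δ1−h1·(2M1+M2)/6=-4349/3858
seg 2: a=-2, c=M2/2=2911/2572, d=(M3−M2)/(6·3)=-4949/23148, b=Δ2−h2·(2M2+M3)/6=377/1929
seg 3: a=3, c=M3/2=-1019/1286, d=(M4−M3)/(6·3)=2135/23148, b=Δ3−h3·(2M3+M4)/6=9365/7716
seg 4: a=2, c=M4/2=97/2572, d=(M5−M4)/(6·2)=-97/15432, b=Δ4−h4·(2M4+M5)/6=-2026/1929
t_q=11/2 → seg 2, τ=3/2; S=-2+377/1929·τ+2911/2572·τ²+-4949/23148·τ³=2431/20576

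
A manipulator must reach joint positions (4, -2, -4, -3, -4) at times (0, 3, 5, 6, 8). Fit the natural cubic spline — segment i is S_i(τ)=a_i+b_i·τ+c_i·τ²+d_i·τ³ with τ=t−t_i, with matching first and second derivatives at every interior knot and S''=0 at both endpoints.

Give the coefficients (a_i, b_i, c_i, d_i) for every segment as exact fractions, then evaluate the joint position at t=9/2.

Δ: Δ0=-2, Δ1=-1, Δ2=1, Δ3=-1/2
row 1: diag=10, rhs=6; c'=1/5, d'=3/5
row 2: denom=6−2·1/5=28/5; d'=(12−2·3/5)/(28/5)=27/14
row 3: denom=6−1·5/28=163/28; d'=(-9−1·27/14)/(163/28)=-306/163
back: M3=-306/163
back: M2=27/14−5/28·-306/163=369/163
back: M1=3/5−1/5·369/163=24/163
M: M0=0, M1=24/163, M2=369/163, M3=-306/163, M4=0
seg 0: a=4, c=M0/2=0, d=(M1−M0)/(6·3)=4/489, b=Δ0−h0·(2M0+M1)/6=-338/163
seg 1: a=-2, c=M1/2=12/163, d=(M2−M1)/(6·2)=115/652, b=Δ1−h1·(2M1+M2)/6=-302/163
seg 2: a=-4, c=M2/2=369/326, d=(M3−M2)/(6·1)=-225/326, b=Δ2−h2·(2M2+M3)/6=91/163
seg 3: a=-3, c=M3/2=-153/163, d=(M4−M3)/(6·2)=51/326, b=Δ3−h3·(2M3+M4)/6=245/326
t_q=9/2 → seg 1, τ=3/2; S=-2+-302/163·τ+12/163·τ²+115/652·τ³=-20959/5216

  seg 0: a=4 b=-338/163 c=0 d=4/489
  seg 1: a=-2 b=-302/163 c=12/163 d=115/652
  seg 2: a=-4 b=91/163 c=369/326 d=-225/326
  seg 3: a=-3 b=245/326 c=-153/163 d=51/326
S(9/2) = -20959/5216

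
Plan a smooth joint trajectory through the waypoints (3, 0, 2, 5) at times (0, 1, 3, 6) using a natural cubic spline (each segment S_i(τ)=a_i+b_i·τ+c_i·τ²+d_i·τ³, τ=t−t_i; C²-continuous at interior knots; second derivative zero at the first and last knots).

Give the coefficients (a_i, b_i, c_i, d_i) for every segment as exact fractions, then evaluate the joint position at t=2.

  seg 0: a=3 b=-26/7 c=0 d=5/7
  seg 1: a=0 b=-11/7 c=15/7 d=-3/7
  seg 2: a=2 b=13/7 c=-3/7 d=1/21
S(2) = 1/7

Δ: Δ0=-3, Δ1=1, Δ2=1
row 1: diag=6, rhs=24; c'=1/3, d'=4
row 2: denom=10−2·1/3=28/3; d'=(0−2·4)/(28/3)=-6/7
back: M2=-6/7
back: M1=4−1/3·-6/7=30/7
M: M0=0, M1=30/7, M2=-6/7, M3=0
seg 0: a=3, c=M0/2=0, d=(M1−M0)/(6·1)=5/7, b=Δ0−h0·(2M0+M1)/6=-26/7
seg 1: a=0, c=M1/2=15/7, d=(M2−M1)/(6·2)=-3/7, b=Δ1−h1·(2M1+M2)/6=-11/7
seg 2: a=2, c=M2/2=-3/7, d=(M3−M2)/(6·3)=1/21, b=Δ2−h2·(2M2+M3)/6=13/7
t_q=2 → seg 1, τ=1; S=0+-11/7·τ+15/7·τ²+-3/7·τ³=1/7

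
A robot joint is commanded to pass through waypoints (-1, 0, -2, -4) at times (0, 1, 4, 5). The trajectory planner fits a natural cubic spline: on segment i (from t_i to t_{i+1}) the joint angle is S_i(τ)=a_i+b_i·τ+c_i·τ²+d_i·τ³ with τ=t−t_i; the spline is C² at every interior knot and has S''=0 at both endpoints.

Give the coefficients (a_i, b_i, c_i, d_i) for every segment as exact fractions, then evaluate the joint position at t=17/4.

Δ: Δ0=1, Δ1=-2/3, Δ2=-2
row 1: diag=8, rhs=-10; c'=3/8, d'=-5/4
row 2: denom=8−3·3/8=55/8; d'=(-8−3·-5/4)/(55/8)=-34/55
back: M2=-34/55
back: M1=-5/4−3/8·-34/55=-56/55
M: M0=0, M1=-56/55, M2=-34/55, M3=0
seg 0: a=-1, c=M0/2=0, d=(M1−M0)/(6·1)=-28/165, b=Δ0−h0·(2M0+M1)/6=193/165
seg 1: a=0, c=M1/2=-28/55, d=(M2−M1)/(6·3)=1/45, b=Δ1−h1·(2M1+M2)/6=109/165
seg 2: a=-2, c=M2/2=-17/55, d=(M3−M2)/(6·1)=17/165, b=Δ2−h2·(2M2+M3)/6=-296/165
t_q=17/4 → seg 2, τ=1/4; S=-2+-296/165·τ+-17/55·τ²+17/165·τ³=-8681/3520

  seg 0: a=-1 b=193/165 c=0 d=-28/165
  seg 1: a=0 b=109/165 c=-28/55 d=1/45
  seg 2: a=-2 b=-296/165 c=-17/55 d=17/165
S(17/4) = -8681/3520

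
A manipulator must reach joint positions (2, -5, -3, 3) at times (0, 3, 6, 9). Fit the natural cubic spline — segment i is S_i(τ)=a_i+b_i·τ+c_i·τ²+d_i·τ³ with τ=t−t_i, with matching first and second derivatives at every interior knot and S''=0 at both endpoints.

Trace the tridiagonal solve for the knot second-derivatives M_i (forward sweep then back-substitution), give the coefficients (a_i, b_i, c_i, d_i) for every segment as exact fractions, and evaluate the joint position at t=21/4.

Δ: Δ0=-7/3, Δ1=2/3, Δ2=2
row 1: diag=12, rhs=18; c'=1/4, d'=3/2
row 2: denom=12−3·1/4=45/4; d'=(8−3·3/2)/(45/4)=14/45
back: M2=14/45
back: M1=3/2−1/4·14/45=64/45
M: M0=0, M1=64/45, M2=14/45, M3=0
seg 0: a=2, c=M0/2=0, d=(M1−M0)/(6·3)=32/405, b=Δ0−h0·(2M0+M1)/6=-137/45
seg 1: a=-5, c=M1/2=32/45, d=(M2−M1)/(6·3)=-5/81, b=Δ1−h1·(2M1+M2)/6=-41/45
seg 2: a=-3, c=M2/2=7/45, d=(M3−M2)/(6·3)=-7/405, b=Δ2−h2·(2M2+M3)/6=76/45
t_q=21/4 → seg 1, τ=9/4; S=-5+-41/45·τ+32/45·τ²+-5/81·τ³=-1329/320

  seg 0: a=2 b=-137/45 c=0 d=32/405
  seg 1: a=-5 b=-41/45 c=32/45 d=-5/81
  seg 2: a=-3 b=76/45 c=7/45 d=-7/405
S(21/4) = -1329/320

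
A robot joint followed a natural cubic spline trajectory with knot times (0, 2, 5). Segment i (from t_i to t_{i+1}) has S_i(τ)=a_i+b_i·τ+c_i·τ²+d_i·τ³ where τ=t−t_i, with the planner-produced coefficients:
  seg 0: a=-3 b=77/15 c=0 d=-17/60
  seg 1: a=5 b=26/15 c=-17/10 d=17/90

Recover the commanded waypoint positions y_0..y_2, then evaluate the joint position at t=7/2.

y_0=-3 y_1=5 y_2=0
S(7/2) = 353/80

y_0 = S_0(0) = a_0 = -3
y_1 = S_1(0) = a_1 = 5
y_2 = S_1(3) = 0
t_q=7/2 is in segment 1 (τ=3/2); S_1(τ)=353/80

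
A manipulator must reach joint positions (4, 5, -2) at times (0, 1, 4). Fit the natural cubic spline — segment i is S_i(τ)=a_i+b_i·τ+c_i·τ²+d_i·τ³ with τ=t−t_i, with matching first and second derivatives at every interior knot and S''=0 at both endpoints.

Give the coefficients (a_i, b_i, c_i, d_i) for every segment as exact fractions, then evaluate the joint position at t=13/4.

Δ: Δ0=1, Δ1=-7/3
row 1: diag=8, rhs=-20; c'=3/8, d'=-5/2
back: M1=-5/2
M: M0=0, M1=-5/2, M2=0
seg 0: a=4, c=M0/2=0, d=(M1−M0)/(6·1)=-5/12, b=Δ0−h0·(2M0+M1)/6=17/12
seg 1: a=5, c=M1/2=-5/4, d=(M2−M1)/(6·3)=5/36, b=Δ1−h1·(2M1+M2)/6=1/6
t_q=13/4 → seg 1, τ=9/4; S=5+1/6·τ+-5/4·τ²+5/36·τ³=161/256

  seg 0: a=4 b=17/12 c=0 d=-5/12
  seg 1: a=5 b=1/6 c=-5/4 d=5/36
S(13/4) = 161/256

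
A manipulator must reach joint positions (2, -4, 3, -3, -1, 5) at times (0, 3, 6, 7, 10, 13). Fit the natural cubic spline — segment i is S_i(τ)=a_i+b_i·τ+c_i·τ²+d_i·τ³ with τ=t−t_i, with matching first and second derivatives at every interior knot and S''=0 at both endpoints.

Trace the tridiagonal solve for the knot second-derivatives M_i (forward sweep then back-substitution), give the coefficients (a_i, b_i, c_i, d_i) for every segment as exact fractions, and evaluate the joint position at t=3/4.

  seg 0: a=2 b=-3439/825 c=0 d=1789/7425
  seg 1: a=-4 b=1928/825 c=1789/825 d=-358/495
  seg 2: a=3 b=-3448/825 c=-3581/825 d=63/25
  seg 3: a=-3 b=-4373/825 c=2656/825 d=-203/495
  seg 4: a=-1 b=2428/825 c=-389/825 d=389/7425
S(3/4) = -3607/3520

Δ: Δ0=-2, Δ1=7/3, Δ2=-6, Δ3=2/3, Δ4=2
row 1: diag=12, rhs=26; c'=1/4, d'=13/6
row 2: denom=8−3·1/4=29/4; d'=(-50−3·13/6)/(29/4)=-226/29
row 3: denom=8−1·4/29=228/29; d'=(40−1·-226/29)/(228/29)=231/38
row 4: denom=12−3·29/76=825/76; d'=(8−3·231/38)/(825/76)=-778/825
back: M4=-778/825
back: M3=231/38−29/76·-778/825=5312/825
back: M2=-226/29−4/29·5312/825=-7162/825
back: M1=13/6−1/4·-7162/825=3578/825
M: M0=0, M1=3578/825, M2=-7162/825, M3=5312/825, M4=-778/825, M5=0
seg 0: a=2, c=M0/2=0, d=(M1−M0)/(6·3)=1789/7425, b=Δ0−h0·(2M0+M1)/6=-3439/825
seg 1: a=-4, c=M1/2=1789/825, d=(M2−M1)/(6·3)=-358/495, b=Δ1−h1·(2M1+M2)/6=1928/825
seg 2: a=3, c=M2/2=-3581/825, d=(M3−M2)/(6·1)=63/25, b=Δ2−h2·(2M2+M3)/6=-3448/825
seg 3: a=-3, c=M3/2=2656/825, d=(M4−M3)/(6·3)=-203/495, b=Δ3−h3·(2M3+M4)/6=-4373/825
seg 4: a=-1, c=M4/2=-389/825, d=(M5−M4)/(6·3)=389/7425, b=Δ4−h4·(2M4+M5)/6=2428/825
t_q=3/4 → seg 0, τ=3/4; S=2+-3439/825·τ+0·τ²+1789/7425·τ³=-3607/3520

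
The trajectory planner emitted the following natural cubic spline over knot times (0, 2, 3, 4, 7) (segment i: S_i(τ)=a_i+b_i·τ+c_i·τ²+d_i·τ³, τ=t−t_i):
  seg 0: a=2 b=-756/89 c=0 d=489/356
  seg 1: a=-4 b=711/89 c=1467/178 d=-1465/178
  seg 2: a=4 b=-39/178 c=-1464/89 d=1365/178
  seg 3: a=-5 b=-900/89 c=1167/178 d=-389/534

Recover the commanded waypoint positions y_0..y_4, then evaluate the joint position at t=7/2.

y_0 = S_0(0) = a_0 = 2
y_1 = S_1(0) = a_1 = -4
y_2 = S_2(0) = a_2 = 4
y_3 = S_3(0) = a_3 = -5
y_4 = S_3(3) = 4
t_q=7/2 is in segment 2 (τ=1/2); S_2(τ)=1049/1424

y_0=2 y_1=-4 y_2=4 y_3=-5 y_4=4
S(7/2) = 1049/1424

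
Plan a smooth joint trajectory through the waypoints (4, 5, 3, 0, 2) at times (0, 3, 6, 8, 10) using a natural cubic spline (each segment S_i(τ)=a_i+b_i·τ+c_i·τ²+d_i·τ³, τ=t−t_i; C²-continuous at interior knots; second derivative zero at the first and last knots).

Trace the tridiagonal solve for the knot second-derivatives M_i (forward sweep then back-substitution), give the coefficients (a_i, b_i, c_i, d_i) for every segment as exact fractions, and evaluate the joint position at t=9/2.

  seg 0: a=4 b=403/840 c=0 d=-41/2520
  seg 1: a=5 b=17/420 c=-41/280 d=-5/168
  seg 2: a=3 b=-197/120 c=-29/70 d=163/672
  seg 3: a=0 b=-163/420 c=583/560 d=-583/3360
S(9/2) = 10373/2240

Δ: Δ0=1/3, Δ1=-2/3, Δ2=-3/2, Δ3=1
row 1: diag=12, rhs=-6; c'=1/4, d'=-1/2
row 2: denom=10−3·1/4=37/4; d'=(-5−3·-1/2)/(37/4)=-14/37
row 3: denom=8−2·8/37=280/37; d'=(15−2·-14/37)/(280/37)=583/280
back: M3=583/280
back: M2=-14/37−8/37·583/280=-29/35
back: M1=-1/2−1/4·-29/35=-41/140
M: M0=0, M1=-41/140, M2=-29/35, M3=583/280, M4=0
seg 0: a=4, c=M0/2=0, d=(M1−M0)/(6·3)=-41/2520, b=Δ0−h0·(2M0+M1)/6=403/840
seg 1: a=5, c=M1/2=-41/280, d=(M2−M1)/(6·3)=-5/168, b=Δ1−h1·(2M1+M2)/6=17/420
seg 2: a=3, c=M2/2=-29/70, d=(M3−M2)/(6·2)=163/672, b=Δ2−h2·(2M2+M3)/6=-197/120
seg 3: a=0, c=M3/2=583/560, d=(M4−M3)/(6·2)=-583/3360, b=Δ3−h3·(2M3+M4)/6=-163/420
t_q=9/2 → seg 1, τ=3/2; S=5+17/420·τ+-41/280·τ²+-5/168·τ³=10373/2240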